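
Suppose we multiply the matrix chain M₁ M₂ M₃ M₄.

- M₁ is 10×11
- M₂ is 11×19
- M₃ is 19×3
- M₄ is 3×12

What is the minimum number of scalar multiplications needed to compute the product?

1317

Adjacent pairs: M₁M₂ = 10·11·19 = 2090; M₂M₃ = 11·19·3 = 627; M₃M₄ = 19·3·12 = 684.
Length 3: M₁..M₃: k=1: 0+627+10·11·3=957; k=2: 2090+0+10·19·3=2660 → min 957 | M₂..M₄: k=2: 0+684+11·19·12=3192; k=3: 627+0+11·3·12=1023 → min 1023.
Length 4: M₁..M₄: k=1: 0+1023+10·11·12=2343; k=2: 2090+684+10·19·12=5054; k=3: 957+0+10·3·12=1317 → min 1317.
Optimal order: ((M₁ (M₂ M₃)) M₄) with cost 1317.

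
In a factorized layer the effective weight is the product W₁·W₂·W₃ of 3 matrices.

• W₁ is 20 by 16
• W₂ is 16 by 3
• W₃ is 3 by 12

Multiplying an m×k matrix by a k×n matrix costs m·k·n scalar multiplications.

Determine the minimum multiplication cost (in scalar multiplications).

Order (W₁·(W₂·W₃)): (W₂·W₃): 16×3 by 3×12 → 16×12, cost 16·3·12 = 576; (W₁·(W₂·W₃)): 20×16 by 16×12 → 20×12, cost 20·16·12 = 3840; cumulative 4416. Total 4416.
Order ((W₁·W₂)·W₃): (W₁·W₂): 20×16 by 16×3 → 20×3, cost 20·16·3 = 960; ((W₁·W₂)·W₃): 20×3 by 3×12 → 20×12, cost 20·3·12 = 720; cumulative 1680. Total 1680.
Minimum: 1680.

1680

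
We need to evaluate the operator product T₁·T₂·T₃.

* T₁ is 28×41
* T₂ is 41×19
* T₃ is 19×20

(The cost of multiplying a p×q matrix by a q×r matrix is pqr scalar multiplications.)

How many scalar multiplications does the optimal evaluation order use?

32452

Order (T₁·(T₂·T₃)): (T₂·T₃): 41×19 by 19×20 → 41×20, cost 41·19·20 = 15580; (T₁·(T₂·T₃)): 28×41 by 41×20 → 28×20, cost 28·41·20 = 22960; cumulative 38540. Total 38540.
Order ((T₁·T₂)·T₃): (T₁·T₂): 28×41 by 41×19 → 28×19, cost 28·41·19 = 21812; ((T₁·T₂)·T₃): 28×19 by 19×20 → 28×20, cost 28·19·20 = 10640; cumulative 32452. Total 32452.
Minimum: 32452.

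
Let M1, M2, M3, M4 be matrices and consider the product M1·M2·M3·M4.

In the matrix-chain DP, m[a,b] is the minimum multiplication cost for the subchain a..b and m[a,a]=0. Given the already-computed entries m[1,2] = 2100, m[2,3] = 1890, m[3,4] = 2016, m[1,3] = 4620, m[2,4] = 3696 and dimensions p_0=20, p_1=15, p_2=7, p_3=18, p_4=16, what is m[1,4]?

m[1,4] = min over k∈[1,3] of m[1,k]+m[k+1,4]+p_{0}·p_k·p_{4}.
k=1: 0 + 3696 + 20·15·16 = 8496; k=2: 2100 + 2016 + 20·7·16 = 6356; k=3: 4620 + 0 + 20·18·16 = 10380.
Minimum: 6356 at k=2.

6356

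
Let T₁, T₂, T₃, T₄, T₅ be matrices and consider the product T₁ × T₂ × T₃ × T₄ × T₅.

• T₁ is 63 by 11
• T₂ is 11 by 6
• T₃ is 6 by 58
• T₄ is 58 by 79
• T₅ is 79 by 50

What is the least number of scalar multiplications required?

Adjacent pairs: T₁T₂ = 63·11·6 = 4158; T₂T₃ = 11·6·58 = 3828; T₃T₄ = 6·58·79 = 27492; T₄T₅ = 58·79·50 = 229100.
Length 3: T₁..T₃: k=1: 0+3828+63·11·58=44022; k=2: 4158+0+63·6·58=26082 → min 26082 | T₂..T₄: k=2: 0+27492+11·6·79=32706; k=3: 3828+0+11·58·79=54230 → min 32706 | T₃..T₅: k=3: 0+229100+6·58·50=246500; k=4: 27492+0+6·79·50=51192 → min 51192.
Length 4: T₁..T₄: k=1: 0+32706+63·11·79=87453; k=2: 4158+27492+63·6·79=61512; k=3: 26082+0+63·58·79=314748 → min 61512 | T₂..T₅: k=2: 0+51192+11·6·50=54492; k=3: 3828+229100+11·58·50=264828; k=4: 32706+0+11·79·50=76156 → min 54492.
Length 5: T₁..T₅: k=1: 0+54492+63·11·50=89142; k=2: 4158+51192+63·6·50=74250; k=3: 26082+229100+63·58·50=437882; k=4: 61512+0+63·79·50=310362 → min 74250.
Optimal order: ((T₁ × T₂) × ((T₃ × T₄) × T₅)) with cost 74250.

74250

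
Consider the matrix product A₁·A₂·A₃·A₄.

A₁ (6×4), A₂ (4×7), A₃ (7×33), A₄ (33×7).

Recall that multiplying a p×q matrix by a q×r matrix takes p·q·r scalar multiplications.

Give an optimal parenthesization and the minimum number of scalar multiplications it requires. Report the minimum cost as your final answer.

1981

Adjacent pairs: A₁A₂ = 6·4·7 = 168; A₂A₃ = 4·7·33 = 924; A₃A₄ = 7·33·7 = 1617.
Length 3: A₁..A₃: k=1: 0+924+6·4·33=1716; k=2: 168+0+6·7·33=1554 → min 1554 | A₂..A₄: k=2: 0+1617+4·7·7=1813; k=3: 924+0+4·33·7=1848 → min 1813.
Length 4: A₁..A₄: k=1: 0+1813+6·4·7=1981; k=2: 168+1617+6·7·7=2079; k=3: 1554+0+6·33·7=2940 → min 1981.
Optimal parenthesization: (A₁·(A₂·(A₃·A₄))) with cost 1981.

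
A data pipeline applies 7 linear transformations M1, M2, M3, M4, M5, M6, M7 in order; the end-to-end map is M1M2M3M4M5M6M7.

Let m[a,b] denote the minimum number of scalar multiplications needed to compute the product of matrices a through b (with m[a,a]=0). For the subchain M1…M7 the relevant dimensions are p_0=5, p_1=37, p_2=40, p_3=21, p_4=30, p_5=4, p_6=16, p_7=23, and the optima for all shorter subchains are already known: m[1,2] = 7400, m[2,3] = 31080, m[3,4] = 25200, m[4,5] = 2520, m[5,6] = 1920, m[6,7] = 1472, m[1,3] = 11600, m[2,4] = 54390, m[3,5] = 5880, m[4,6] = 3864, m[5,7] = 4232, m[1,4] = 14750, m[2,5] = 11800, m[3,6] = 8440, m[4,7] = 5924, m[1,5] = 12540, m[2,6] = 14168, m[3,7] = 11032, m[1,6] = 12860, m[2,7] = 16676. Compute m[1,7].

m[1,7] = min over k∈[1,6] of m[1,k]+m[k+1,7]+p_{0}·p_k·p_{7}.
k=1: 0 + 16676 + 5·37·23 = 20931; k=2: 7400 + 11032 + 5·40·23 = 23032; k=3: 11600 + 5924 + 5·21·23 = 19939; k=4: 14750 + 4232 + 5·30·23 = 22432; k=5: 12540 + 1472 + 5·4·23 = 14472; k=6: 12860 + 0 + 5·16·23 = 14700.
Minimum: 14472 at k=5.

14472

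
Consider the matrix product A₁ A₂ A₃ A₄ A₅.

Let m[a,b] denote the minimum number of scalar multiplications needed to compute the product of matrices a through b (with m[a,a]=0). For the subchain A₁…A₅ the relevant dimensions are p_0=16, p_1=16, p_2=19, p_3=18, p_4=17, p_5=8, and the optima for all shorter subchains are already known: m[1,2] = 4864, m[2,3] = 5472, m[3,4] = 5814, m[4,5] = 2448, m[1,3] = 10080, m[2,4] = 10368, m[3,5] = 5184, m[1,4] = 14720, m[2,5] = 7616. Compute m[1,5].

9664

m[1,5] = min over k∈[1,4] of m[1,k]+m[k+1,5]+p_{0}·p_k·p_{5}.
k=1: 0 + 7616 + 16·16·8 = 9664; k=2: 4864 + 5184 + 16·19·8 = 12480; k=3: 10080 + 2448 + 16·18·8 = 14832; k=4: 14720 + 0 + 16·17·8 = 16896.
Minimum: 9664 at k=1.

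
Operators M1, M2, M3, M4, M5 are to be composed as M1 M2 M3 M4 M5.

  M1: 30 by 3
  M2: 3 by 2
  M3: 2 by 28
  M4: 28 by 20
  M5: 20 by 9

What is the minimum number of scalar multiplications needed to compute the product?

Adjacent pairs: M1M2 = 30·3·2 = 180; M2M3 = 3·2·28 = 168; M3M4 = 2·28·20 = 1120; M4M5 = 28·20·9 = 5040.
Length 3: M1..M3: k=1: 0+168+30·3·28=2688; k=2: 180+0+30·2·28=1860 → min 1860 | M2..M4: k=2: 0+1120+3·2·20=1240; k=3: 168+0+3·28·20=1848 → min 1240 | M3..M5: k=3: 0+5040+2·28·9=5544; k=4: 1120+0+2·20·9=1480 → min 1480.
Length 4: M1..M4: k=1: 0+1240+30·3·20=3040; k=2: 180+1120+30·2·20=2500; k=3: 1860+0+30·28·20=18660 → min 2500 | M2..M5: k=2: 0+1480+3·2·9=1534; k=3: 168+5040+3·28·9=5964; k=4: 1240+0+3·20·9=1780 → min 1534.
Length 5: M1..M5: k=1: 0+1534+30·3·9=2344; k=2: 180+1480+30·2·9=2200; k=3: 1860+5040+30·28·9=14460; k=4: 2500+0+30·20·9=7900 → min 2200.
Optimal order: ((M1 M2) ((M3 M4) M5)) with cost 2200.

2200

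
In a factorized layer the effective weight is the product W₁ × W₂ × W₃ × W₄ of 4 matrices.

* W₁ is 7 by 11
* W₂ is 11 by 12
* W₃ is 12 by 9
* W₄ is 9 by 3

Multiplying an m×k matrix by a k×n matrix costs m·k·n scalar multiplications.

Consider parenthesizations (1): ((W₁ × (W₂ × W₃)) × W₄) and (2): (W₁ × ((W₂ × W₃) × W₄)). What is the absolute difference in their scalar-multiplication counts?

Order (1) = ((W₁ × (W₂ × W₃)) × W₄): (W₂ × W₃): 11×12 by 12×9 → 11×9, cost 11·12·9 = 1188; (W₁ × (W₂ × W₃)): 7×11 by 11×9 → 7×9, cost 7·11·9 = 693; cumulative 1881; ((W₁ × (W₂ × W₃)) × W₄): 7×9 by 9×3 → 7×3, cost 7·9·3 = 189; cumulative 2070. Total 2070.
Order (2) = (W₁ × ((W₂ × W₃) × W₄)): (W₂ × W₃): 11×12 by 12×9 → 11×9, cost 11·12·9 = 1188; ((W₂ × W₃) × W₄): 11×9 by 9×3 → 11×3, cost 11·9·3 = 297; cumulative 1485; (W₁ × ((W₂ × W₃) × W₄)): 7×11 by 11×3 → 7×3, cost 7·11·3 = 231; cumulative 1716. Total 1716.
Difference: |2070 − 1716| = 354.

354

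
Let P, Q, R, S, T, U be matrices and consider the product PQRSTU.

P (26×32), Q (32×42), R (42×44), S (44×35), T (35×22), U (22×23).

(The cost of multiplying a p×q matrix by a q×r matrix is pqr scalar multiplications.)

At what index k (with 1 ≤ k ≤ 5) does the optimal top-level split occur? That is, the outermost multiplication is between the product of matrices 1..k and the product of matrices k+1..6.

5

Adjacent pairs: PQ = 26·32·42 = 34944; QR = 32·42·44 = 59136; RS = 42·44·35 = 64680; ST = 44·35·22 = 33880; TU = 35·22·23 = 17710.
Length 3: P..R: k=1: 0+59136+26·32·44=95744; k=2: 34944+0+26·42·44=82992 → min 82992 | Q..S: k=2: 0+64680+32·42·35=111720; k=3: 59136+0+32·44·35=108416 → min 108416 | R..T: k=3: 0+33880+42·44·22=74536; k=4: 64680+0+42·35·22=97020 → min 74536 | S..U: k=4: 0+17710+44·35·23=53130; k=5: 33880+0+44·22·23=56144 → min 53130.
Length 4: P..S: k=1: 0+108416+26·32·35=137536; k=2: 34944+64680+26·42·35=137844; k=3: 82992+0+26·44·35=123032 → min 123032 | Q..T: k=2: 0+74536+32·42·22=104104; k=3: 59136+33880+32·44·22=123992; k=4: 108416+0+32·35·22=133056 → min 104104 | R..U: k=3: 0+53130+42·44·23=95634; k=4: 64680+17710+42·35·23=116200; k=5: 74536+0+42·22·23=95788 → min 95634.
Length 5: P..T: k=1: 0+104104+26·32·22=122408; k=2: 34944+74536+26·42·22=133504; k=3: 82992+33880+26·44·22=142040; k=4: 123032+0+26·35·22=143052 → min 122408 | Q..U: k=2: 0+95634+32·42·23=126546; k=3: 59136+53130+32·44·23=144650; k=4: 108416+17710+32·35·23=151886; k=5: 104104+0+32·22·23=120296 → min 120296.
Top-level splits: k=1: (P..P)·(Q..U) → 0+120296+26·32·23 = 139432; k=2: (P..Q)·(R..U) → 34944+95634+26·42·23 = 155694; k=3: (P..R)·(S..U) → 82992+53130+26·44·23 = 162434; k=4: (P..S)·(T..U) → 123032+17710+26·35·23 = 161672; k=5: (P..T)·(U..U) → 122408+0+26·22·23 = 135564.
Best split is after T, i.e. k = 5.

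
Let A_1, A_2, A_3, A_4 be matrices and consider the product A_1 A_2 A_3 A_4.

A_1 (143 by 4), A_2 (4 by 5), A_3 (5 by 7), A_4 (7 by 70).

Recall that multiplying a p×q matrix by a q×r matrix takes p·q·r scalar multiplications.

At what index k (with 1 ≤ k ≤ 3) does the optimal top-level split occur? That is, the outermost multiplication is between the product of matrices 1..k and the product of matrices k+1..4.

Adjacent pairs: A_1A_2 = 143·4·5 = 2860; A_2A_3 = 4·5·7 = 140; A_3A_4 = 5·7·70 = 2450.
Length 3: A_1..A_3: k=1: 0+140+143·4·7=4144; k=2: 2860+0+143·5·7=7865 → min 4144 | A_2..A_4: k=2: 0+2450+4·5·70=3850; k=3: 140+0+4·7·70=2100 → min 2100.
Top-level splits: k=1: (A_1..A_1)·(A_2..A_4) → 0+2100+143·4·70 = 42140; k=2: (A_1..A_2)·(A_3..A_4) → 2860+2450+143·5·70 = 55360; k=3: (A_1..A_3)·(A_4..A_4) → 4144+0+143·7·70 = 74214.
Best split is after A_1, i.e. k = 1.

1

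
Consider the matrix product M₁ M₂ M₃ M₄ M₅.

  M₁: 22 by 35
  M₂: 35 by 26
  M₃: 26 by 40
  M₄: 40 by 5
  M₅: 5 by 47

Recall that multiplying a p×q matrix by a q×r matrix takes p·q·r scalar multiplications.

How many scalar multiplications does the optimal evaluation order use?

Adjacent pairs: M₁M₂ = 22·35·26 = 20020; M₂M₃ = 35·26·40 = 36400; M₃M₄ = 26·40·5 = 5200; M₄M₅ = 40·5·47 = 9400.
Length 3: M₁..M₃: k=1: 0+36400+22·35·40=67200; k=2: 20020+0+22·26·40=42900 → min 42900 | M₂..M₄: k=2: 0+5200+35·26·5=9750; k=3: 36400+0+35·40·5=43400 → min 9750 | M₃..M₅: k=3: 0+9400+26·40·47=58280; k=4: 5200+0+26·5·47=11310 → min 11310.
Length 4: M₁..M₄: k=1: 0+9750+22·35·5=13600; k=2: 20020+5200+22·26·5=28080; k=3: 42900+0+22·40·5=47300 → min 13600 | M₂..M₅: k=2: 0+11310+35·26·47=54080; k=3: 36400+9400+35·40·47=111600; k=4: 9750+0+35·5·47=17975 → min 17975.
Length 5: M₁..M₅: k=1: 0+17975+22·35·47=54165; k=2: 20020+11310+22·26·47=58214; k=3: 42900+9400+22·40·47=93660; k=4: 13600+0+22·5·47=18770 → min 18770.
Optimal order: ((M₁ (M₂ (M₃ M₄))) M₅) with cost 18770.

18770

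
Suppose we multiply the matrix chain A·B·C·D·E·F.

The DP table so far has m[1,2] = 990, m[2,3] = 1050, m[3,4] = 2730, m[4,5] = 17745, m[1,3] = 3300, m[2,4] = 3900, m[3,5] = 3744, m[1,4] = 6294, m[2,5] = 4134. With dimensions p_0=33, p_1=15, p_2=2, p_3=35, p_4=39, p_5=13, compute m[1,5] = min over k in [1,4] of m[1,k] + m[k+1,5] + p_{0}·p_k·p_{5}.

m[1,5] = min over k∈[1,4] of m[1,k]+m[k+1,5]+p_{0}·p_k·p_{5}.
k=1: 0 + 4134 + 33·15·13 = 10569; k=2: 990 + 3744 + 33·2·13 = 5592; k=3: 3300 + 17745 + 33·35·13 = 36060; k=4: 6294 + 0 + 33·39·13 = 23025.
Minimum: 5592 at k=2.

5592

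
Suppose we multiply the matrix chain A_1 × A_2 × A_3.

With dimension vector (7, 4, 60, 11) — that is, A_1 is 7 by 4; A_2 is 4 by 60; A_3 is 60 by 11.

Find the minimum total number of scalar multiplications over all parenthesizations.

Order (A_1 × (A_2 × A_3)): (A_2 × A_3): 4×60 by 60×11 → 4×11, cost 4·60·11 = 2640; (A_1 × (A_2 × A_3)): 7×4 by 4×11 → 7×11, cost 7·4·11 = 308; cumulative 2948. Total 2948.
Order ((A_1 × A_2) × A_3): (A_1 × A_2): 7×4 by 4×60 → 7×60, cost 7·4·60 = 1680; ((A_1 × A_2) × A_3): 7×60 by 60×11 → 7×11, cost 7·60·11 = 4620; cumulative 6300. Total 6300.
Minimum: 2948.

2948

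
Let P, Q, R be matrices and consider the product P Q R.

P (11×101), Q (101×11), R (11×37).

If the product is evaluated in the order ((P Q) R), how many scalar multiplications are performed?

16698

(P Q): 11×101 by 101×11 → 11×11, cost 11·101·11 = 12221
((P Q) R): 11×11 by 11×37 → 11×37, cost 11·11·37 = 4477; cumulative 16698
Total: 16698 scalar multiplications.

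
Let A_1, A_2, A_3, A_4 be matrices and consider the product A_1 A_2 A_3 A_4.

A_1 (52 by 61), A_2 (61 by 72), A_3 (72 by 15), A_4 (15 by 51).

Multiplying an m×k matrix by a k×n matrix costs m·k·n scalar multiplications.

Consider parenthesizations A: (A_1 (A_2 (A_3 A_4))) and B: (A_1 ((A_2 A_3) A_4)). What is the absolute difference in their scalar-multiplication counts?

166527

Order A = (A_1 (A_2 (A_3 A_4))): (A_3 A_4): 72×15 by 15×51 → 72×51, cost 72·15·51 = 55080; (A_2 (A_3 A_4)): 61×72 by 72×51 → 61×51, cost 61·72·51 = 223992; cumulative 279072; (A_1 (A_2 (A_3 A_4))): 52×61 by 61×51 → 52×51, cost 52·61·51 = 161772; cumulative 440844. Total 440844.
Order B = (A_1 ((A_2 A_3) A_4)): (A_2 A_3): 61×72 by 72×15 → 61×15, cost 61·72·15 = 65880; ((A_2 A_3) A_4): 61×15 by 15×51 → 61×51, cost 61·15·51 = 46665; cumulative 112545; (A_1 ((A_2 A_3) A_4)): 52×61 by 61×51 → 52×51, cost 52·61·51 = 161772; cumulative 274317. Total 274317.
Difference: |440844 − 274317| = 166527.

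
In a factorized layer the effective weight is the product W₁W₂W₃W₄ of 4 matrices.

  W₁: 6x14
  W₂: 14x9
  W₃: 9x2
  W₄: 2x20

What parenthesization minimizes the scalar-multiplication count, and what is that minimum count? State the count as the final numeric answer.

660

Adjacent pairs: W₁W₂ = 6·14·9 = 756; W₂W₃ = 14·9·2 = 252; W₃W₄ = 9·2·20 = 360.
Length 3: W₁..W₃: k=1: 0+252+6·14·2=420; k=2: 756+0+6·9·2=864 → min 420 | W₂..W₄: k=2: 0+360+14·9·20=2880; k=3: 252+0+14·2·20=812 → min 812.
Length 4: W₁..W₄: k=1: 0+812+6·14·20=2492; k=2: 756+360+6·9·20=2196; k=3: 420+0+6·2·20=660 → min 660.
Optimal parenthesization: ((W₁(W₂W₃))W₄) with cost 660.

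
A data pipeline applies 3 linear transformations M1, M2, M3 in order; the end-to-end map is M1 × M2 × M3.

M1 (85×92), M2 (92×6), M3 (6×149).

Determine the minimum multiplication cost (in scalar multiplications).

122910

Order (M1 × (M2 × M3)): (M2 × M3): 92×6 by 6×149 → 92×149, cost 92·6·149 = 82248; (M1 × (M2 × M3)): 85×92 by 92×149 → 85×149, cost 85·92·149 = 1165180; cumulative 1247428. Total 1247428.
Order ((M1 × M2) × M3): (M1 × M2): 85×92 by 92×6 → 85×6, cost 85·92·6 = 46920; ((M1 × M2) × M3): 85×6 by 6×149 → 85×149, cost 85·6·149 = 75990; cumulative 122910. Total 122910.
Minimum: 122910.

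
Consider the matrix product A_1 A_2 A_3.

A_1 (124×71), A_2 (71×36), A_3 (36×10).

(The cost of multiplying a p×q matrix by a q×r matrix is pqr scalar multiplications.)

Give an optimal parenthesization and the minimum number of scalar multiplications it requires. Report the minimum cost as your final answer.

(A_1 (A_2 A_3)): cost 113600.
((A_1 A_2) A_3): cost 361584.
Optimal: (A_1 (A_2 A_3)) with cost 113600.

113600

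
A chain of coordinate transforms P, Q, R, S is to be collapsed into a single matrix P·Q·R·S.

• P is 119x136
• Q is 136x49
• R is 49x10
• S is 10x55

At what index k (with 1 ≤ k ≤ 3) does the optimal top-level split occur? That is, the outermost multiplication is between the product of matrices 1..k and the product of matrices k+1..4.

Adjacent pairs: PQ = 119·136·49 = 793016; QR = 136·49·10 = 66640; RS = 49·10·55 = 26950.
Length 3: P..R: k=1: 0+66640+119·136·10=228480; k=2: 793016+0+119·49·10=851326 → min 228480 | Q..S: k=2: 0+26950+136·49·55=393470; k=3: 66640+0+136·10·55=141440 → min 141440.
Top-level splits: k=1: (P..P)·(Q..S) → 0+141440+119·136·55 = 1031560; k=2: (P..Q)·(R..S) → 793016+26950+119·49·55 = 1140671; k=3: (P..R)·(S..S) → 228480+0+119·10·55 = 293930.
Best split is after R, i.e. k = 3.

3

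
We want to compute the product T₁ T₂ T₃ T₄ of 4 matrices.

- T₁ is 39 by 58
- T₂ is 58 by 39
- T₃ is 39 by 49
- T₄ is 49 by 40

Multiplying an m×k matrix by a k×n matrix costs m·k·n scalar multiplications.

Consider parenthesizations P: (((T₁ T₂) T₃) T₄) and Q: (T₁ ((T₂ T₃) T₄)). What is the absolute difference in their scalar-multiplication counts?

Order P = (((T₁ T₂) T₃) T₄): (T₁ T₂): 39×58 by 58×39 → 39×39, cost 39·58·39 = 88218; ((T₁ T₂) T₃): 39×39 by 39×49 → 39×49, cost 39·39·49 = 74529; cumulative 162747; (((T₁ T₂) T₃) T₄): 39×49 by 49×40 → 39×40, cost 39·49·40 = 76440; cumulative 239187. Total 239187.
Order Q = (T₁ ((T₂ T₃) T₄)): (T₂ T₃): 58×39 by 39×49 → 58×49, cost 58·39·49 = 110838; ((T₂ T₃) T₄): 58×49 by 49×40 → 58×40, cost 58·49·40 = 113680; cumulative 224518; (T₁ ((T₂ T₃) T₄)): 39×58 by 58×40 → 39×40, cost 39·58·40 = 90480; cumulative 314998. Total 314998.
Difference: |239187 − 314998| = 75811.

75811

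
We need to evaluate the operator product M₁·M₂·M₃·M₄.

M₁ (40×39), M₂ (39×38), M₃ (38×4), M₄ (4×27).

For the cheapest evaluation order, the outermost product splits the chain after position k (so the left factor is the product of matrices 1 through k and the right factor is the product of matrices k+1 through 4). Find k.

3

Adjacent pairs: M₁M₂ = 40·39·38 = 59280; M₂M₃ = 39·38·4 = 5928; M₃M₄ = 38·4·27 = 4104.
Length 3: M₁..M₃: k=1: 0+5928+40·39·4=12168; k=2: 59280+0+40·38·4=65360 → min 12168 | M₂..M₄: k=2: 0+4104+39·38·27=44118; k=3: 5928+0+39·4·27=10140 → min 10140.
Top-level splits: k=1: (M₁..M₁)·(M₂..M₄) → 0+10140+40·39·27 = 52260; k=2: (M₁..M₂)·(M₃..M₄) → 59280+4104+40·38·27 = 104424; k=3: (M₁..M₃)·(M₄..M₄) → 12168+0+40·4·27 = 16488.
Best split is after M₃, i.e. k = 3.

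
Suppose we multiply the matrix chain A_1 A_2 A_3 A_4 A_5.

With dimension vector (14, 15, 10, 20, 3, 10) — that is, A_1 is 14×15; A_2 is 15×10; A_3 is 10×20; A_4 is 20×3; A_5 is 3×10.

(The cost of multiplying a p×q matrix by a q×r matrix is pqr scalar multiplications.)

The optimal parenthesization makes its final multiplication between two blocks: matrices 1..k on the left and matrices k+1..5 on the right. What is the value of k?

4

Adjacent pairs: A_1A_2 = 14·15·10 = 2100; A_2A_3 = 15·10·20 = 3000; A_3A_4 = 10·20·3 = 600; A_4A_5 = 20·3·10 = 600.
Length 3: A_1..A_3: k=1: 0+3000+14·15·20=7200; k=2: 2100+0+14·10·20=4900 → min 4900 | A_2..A_4: k=2: 0+600+15·10·3=1050; k=3: 3000+0+15·20·3=3900 → min 1050 | A_3..A_5: k=3: 0+600+10·20·10=2600; k=4: 600+0+10·3·10=900 → min 900.
Length 4: A_1..A_4: k=1: 0+1050+14·15·3=1680; k=2: 2100+600+14·10·3=3120; k=3: 4900+0+14·20·3=5740 → min 1680 | A_2..A_5: k=2: 0+900+15·10·10=2400; k=3: 3000+600+15·20·10=6600; k=4: 1050+0+15·3·10=1500 → min 1500.
Top-level splits: k=1: (A_1..A_1)·(A_2..A_5) → 0+1500+14·15·10 = 3600; k=2: (A_1..A_2)·(A_3..A_5) → 2100+900+14·10·10 = 4400; k=3: (A_1..A_3)·(A_4..A_5) → 4900+600+14·20·10 = 8300; k=4: (A_1..A_4)·(A_5..A_5) → 1680+0+14·3·10 = 2100.
Best split is after A_4, i.e. k = 4.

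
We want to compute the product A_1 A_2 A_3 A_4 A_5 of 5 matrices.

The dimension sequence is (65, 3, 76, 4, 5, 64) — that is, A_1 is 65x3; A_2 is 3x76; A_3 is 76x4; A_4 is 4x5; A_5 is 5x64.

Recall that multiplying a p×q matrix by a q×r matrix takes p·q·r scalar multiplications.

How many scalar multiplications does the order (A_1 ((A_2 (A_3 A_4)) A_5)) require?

16100

(A_3 A_4): 76×4 by 4×5 → 76×5, cost 76·4·5 = 1520
(A_2 (A_3 A_4)): 3×76 by 76×5 → 3×5, cost 3·76·5 = 1140; cumulative 2660
((A_2 (A_3 A_4)) A_5): 3×5 by 5×64 → 3×64, cost 3·5·64 = 960; cumulative 3620
(A_1 ((A_2 (A_3 A_4)) A_5)): 65×3 by 3×64 → 65×64, cost 65·3·64 = 12480; cumulative 16100
Total: 16100 scalar multiplications.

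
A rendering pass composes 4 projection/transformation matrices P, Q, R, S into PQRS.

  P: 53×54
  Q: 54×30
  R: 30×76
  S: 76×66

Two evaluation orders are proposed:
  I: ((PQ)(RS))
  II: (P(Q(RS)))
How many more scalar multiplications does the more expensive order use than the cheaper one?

105012

Order I = ((PQ)(RS)): (PQ): 53×54 by 54×30 → 53×30, cost 53·54·30 = 85860; (RS): 30×76 by 76×66 → 30×66, cost 30·76·66 = 150480; ((PQ)(RS)): 53×30 by 30×66 → 53×66, cost 53·30·66 = 104940; cumulative 341280. Total 341280.
Order II = (P(Q(RS))): (RS): 30×76 by 76×66 → 30×66, cost 30·76·66 = 150480; (Q(RS)): 54×30 by 30×66 → 54×66, cost 54·30·66 = 106920; cumulative 257400; (P(Q(RS))): 53×54 by 54×66 → 53×66, cost 53·54·66 = 188892; cumulative 446292. Total 446292.
Difference: |341280 − 446292| = 105012.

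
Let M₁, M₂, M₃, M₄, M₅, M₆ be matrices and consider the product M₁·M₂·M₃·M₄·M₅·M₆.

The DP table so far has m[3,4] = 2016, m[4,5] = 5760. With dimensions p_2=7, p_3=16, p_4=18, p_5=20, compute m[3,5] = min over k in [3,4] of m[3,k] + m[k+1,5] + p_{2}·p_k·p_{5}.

4536

m[3,5] = min over k∈[3,4] of m[3,k]+m[k+1,5]+p_{2}·p_k·p_{5}.
k=3: 0 + 5760 + 7·16·20 = 8000; k=4: 2016 + 0 + 7·18·20 = 4536.
Minimum: 4536 at k=4.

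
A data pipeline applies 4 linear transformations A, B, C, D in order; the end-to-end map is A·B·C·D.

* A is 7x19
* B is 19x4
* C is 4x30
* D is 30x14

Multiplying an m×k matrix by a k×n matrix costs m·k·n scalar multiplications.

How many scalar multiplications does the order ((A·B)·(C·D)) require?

2604

(A·B): 7×19 by 19×4 → 7×4, cost 7·19·4 = 532
(C·D): 4×30 by 30×14 → 4×14, cost 4·30·14 = 1680
((A·B)·(C·D)): 7×4 by 4×14 → 7×14, cost 7·4·14 = 392; cumulative 2604
Total: 2604 scalar multiplications.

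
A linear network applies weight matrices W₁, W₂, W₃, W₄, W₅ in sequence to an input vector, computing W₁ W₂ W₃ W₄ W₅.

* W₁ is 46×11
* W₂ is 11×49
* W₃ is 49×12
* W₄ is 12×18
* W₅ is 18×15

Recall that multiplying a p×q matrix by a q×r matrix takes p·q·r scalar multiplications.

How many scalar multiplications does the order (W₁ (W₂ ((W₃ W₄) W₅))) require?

(W₃ W₄): 49×12 by 12×18 → 49×18, cost 49·12·18 = 10584
((W₃ W₄) W₅): 49×18 by 18×15 → 49×15, cost 49·18·15 = 13230; cumulative 23814
(W₂ ((W₃ W₄) W₅)): 11×49 by 49×15 → 11×15, cost 11·49·15 = 8085; cumulative 31899
(W₁ (W₂ ((W₃ W₄) W₅))): 46×11 by 11×15 → 46×15, cost 46·11·15 = 7590; cumulative 39489
Total: 39489 scalar multiplications.

39489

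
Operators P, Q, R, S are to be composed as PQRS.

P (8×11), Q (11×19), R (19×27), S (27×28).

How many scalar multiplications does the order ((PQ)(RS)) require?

(PQ): 8×11 by 11×19 → 8×19, cost 8·11·19 = 1672
(RS): 19×27 by 27×28 → 19×28, cost 19·27·28 = 14364
((PQ)(RS)): 8×19 by 19×28 → 8×28, cost 8·19·28 = 4256; cumulative 20292
Total: 20292 scalar multiplications.

20292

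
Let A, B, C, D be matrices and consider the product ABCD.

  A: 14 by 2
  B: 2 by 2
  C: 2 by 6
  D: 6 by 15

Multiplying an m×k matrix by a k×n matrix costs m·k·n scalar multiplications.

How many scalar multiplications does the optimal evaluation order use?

Adjacent pairs: AB = 14·2·2 = 56; BC = 2·2·6 = 24; CD = 2·6·15 = 180.
Length 3: A..C: k=1: 0+24+14·2·6=192; k=2: 56+0+14·2·6=224 → min 192 | B..D: k=2: 0+180+2·2·15=240; k=3: 24+0+2·6·15=204 → min 204.
Length 4: A..D: k=1: 0+204+14·2·15=624; k=2: 56+180+14·2·15=656; k=3: 192+0+14·6·15=1452 → min 624.
Optimal order: (A((BC)D)) with cost 624.

624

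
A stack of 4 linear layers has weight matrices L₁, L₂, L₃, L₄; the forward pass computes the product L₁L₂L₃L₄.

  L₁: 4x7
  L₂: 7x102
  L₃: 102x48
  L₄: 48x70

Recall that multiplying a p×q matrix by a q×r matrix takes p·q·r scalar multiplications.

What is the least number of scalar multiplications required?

Adjacent pairs: L₁L₂ = 4·7·102 = 2856; L₂L₃ = 7·102·48 = 34272; L₃L₄ = 102·48·70 = 342720.
Length 3: L₁..L₃: k=1: 0+34272+4·7·48=35616; k=2: 2856+0+4·102·48=22440 → min 22440 | L₂..L₄: k=2: 0+342720+7·102·70=392700; k=3: 34272+0+7·48·70=57792 → min 57792.
Length 4: L₁..L₄: k=1: 0+57792+4·7·70=59752; k=2: 2856+342720+4·102·70=374136; k=3: 22440+0+4·48·70=35880 → min 35880.
Optimal order: (((L₁L₂)L₃)L₄) with cost 35880.

35880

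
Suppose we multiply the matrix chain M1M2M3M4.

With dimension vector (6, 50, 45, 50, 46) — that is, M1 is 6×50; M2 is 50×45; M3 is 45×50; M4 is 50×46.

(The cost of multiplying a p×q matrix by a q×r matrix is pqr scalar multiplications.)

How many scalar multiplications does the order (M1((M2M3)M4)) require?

(M2M3): 50×45 by 45×50 → 50×50, cost 50·45·50 = 112500
((M2M3)M4): 50×50 by 50×46 → 50×46, cost 50·50·46 = 115000; cumulative 227500
(M1((M2M3)M4)): 6×50 by 50×46 → 6×46, cost 6·50·46 = 13800; cumulative 241300
Total: 241300 scalar multiplications.

241300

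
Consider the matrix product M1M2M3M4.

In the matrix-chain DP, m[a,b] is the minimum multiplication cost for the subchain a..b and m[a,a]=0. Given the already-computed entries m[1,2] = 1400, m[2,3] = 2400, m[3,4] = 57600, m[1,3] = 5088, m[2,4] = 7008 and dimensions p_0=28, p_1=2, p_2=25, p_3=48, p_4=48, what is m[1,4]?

9696

m[1,4] = min over k∈[1,3] of m[1,k]+m[k+1,4]+p_{0}·p_k·p_{4}.
k=1: 0 + 7008 + 28·2·48 = 9696; k=2: 1400 + 57600 + 28·25·48 = 92600; k=3: 5088 + 0 + 28·48·48 = 69600.
Minimum: 9696 at k=1.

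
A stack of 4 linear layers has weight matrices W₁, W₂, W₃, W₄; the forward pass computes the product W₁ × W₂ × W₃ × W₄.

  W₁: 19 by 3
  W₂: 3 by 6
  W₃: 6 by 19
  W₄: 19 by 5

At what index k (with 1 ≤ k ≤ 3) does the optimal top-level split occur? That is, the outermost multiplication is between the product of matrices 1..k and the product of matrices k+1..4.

Adjacent pairs: W₁W₂ = 19·3·6 = 342; W₂W₃ = 3·6·19 = 342; W₃W₄ = 6·19·5 = 570.
Length 3: W₁..W₃: k=1: 0+342+19·3·19=1425; k=2: 342+0+19·6·19=2508 → min 1425 | W₂..W₄: k=2: 0+570+3·6·5=660; k=3: 342+0+3·19·5=627 → min 627.
Top-level splits: k=1: (W₁..W₁)·(W₂..W₄) → 0+627+19·3·5 = 912; k=2: (W₁..W₂)·(W₃..W₄) → 342+570+19·6·5 = 1482; k=3: (W₁..W₃)·(W₄..W₄) → 1425+0+19·19·5 = 3230.
Best split is after W₁, i.e. k = 1.

1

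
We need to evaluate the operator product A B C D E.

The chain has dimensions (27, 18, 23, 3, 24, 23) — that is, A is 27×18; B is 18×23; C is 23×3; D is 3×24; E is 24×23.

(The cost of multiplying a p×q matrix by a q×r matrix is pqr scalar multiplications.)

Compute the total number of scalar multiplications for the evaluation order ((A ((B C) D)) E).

29106

(B C): 18×23 by 23×3 → 18×3, cost 18·23·3 = 1242
((B C) D): 18×3 by 3×24 → 18×24, cost 18·3·24 = 1296; cumulative 2538
(A ((B C) D)): 27×18 by 18×24 → 27×24, cost 27·18·24 = 11664; cumulative 14202
((A ((B C) D)) E): 27×24 by 24×23 → 27×23, cost 27·24·23 = 14904; cumulative 29106
Total: 29106 scalar multiplications.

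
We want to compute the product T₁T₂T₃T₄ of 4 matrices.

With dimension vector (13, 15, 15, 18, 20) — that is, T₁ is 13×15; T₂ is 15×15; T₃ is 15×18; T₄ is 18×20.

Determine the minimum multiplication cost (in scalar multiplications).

11115

Adjacent pairs: T₁T₂ = 13·15·15 = 2925; T₂T₃ = 15·15·18 = 4050; T₃T₄ = 15·18·20 = 5400.
Length 3: T₁..T₃: k=1: 0+4050+13·15·18=7560; k=2: 2925+0+13·15·18=6435 → min 6435 | T₂..T₄: k=2: 0+5400+15·15·20=9900; k=3: 4050+0+15·18·20=9450 → min 9450.
Length 4: T₁..T₄: k=1: 0+9450+13·15·20=13350; k=2: 2925+5400+13·15·20=12225; k=3: 6435+0+13·18·20=11115 → min 11115.
Optimal order: (((T₁T₂)T₃)T₄) with cost 11115.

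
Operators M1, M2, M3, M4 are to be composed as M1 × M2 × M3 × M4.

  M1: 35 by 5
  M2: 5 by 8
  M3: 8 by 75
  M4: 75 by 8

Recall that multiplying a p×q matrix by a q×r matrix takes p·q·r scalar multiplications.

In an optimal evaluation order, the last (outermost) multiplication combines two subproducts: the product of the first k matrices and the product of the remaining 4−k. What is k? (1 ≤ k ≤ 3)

1

Adjacent pairs: M1M2 = 35·5·8 = 1400; M2M3 = 5·8·75 = 3000; M3M4 = 8·75·8 = 4800.
Length 3: M1..M3: k=1: 0+3000+35·5·75=16125; k=2: 1400+0+35·8·75=22400 → min 16125 | M2..M4: k=2: 0+4800+5·8·8=5120; k=3: 3000+0+5·75·8=6000 → min 5120.
Top-level splits: k=1: (M1..M1)·(M2..M4) → 0+5120+35·5·8 = 6520; k=2: (M1..M2)·(M3..M4) → 1400+4800+35·8·8 = 8440; k=3: (M1..M3)·(M4..M4) → 16125+0+35·75·8 = 37125.
Best split is after M1, i.e. k = 1.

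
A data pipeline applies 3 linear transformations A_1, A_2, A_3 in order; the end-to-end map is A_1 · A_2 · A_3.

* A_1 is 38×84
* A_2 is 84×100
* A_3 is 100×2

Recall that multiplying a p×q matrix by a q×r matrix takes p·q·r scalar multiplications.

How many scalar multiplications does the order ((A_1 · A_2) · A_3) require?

326800

(A_1 · A_2): 38×84 by 84×100 → 38×100, cost 38·84·100 = 319200
((A_1 · A_2) · A_3): 38×100 by 100×2 → 38×2, cost 38·100·2 = 7600; cumulative 326800
Total: 326800 scalar multiplications.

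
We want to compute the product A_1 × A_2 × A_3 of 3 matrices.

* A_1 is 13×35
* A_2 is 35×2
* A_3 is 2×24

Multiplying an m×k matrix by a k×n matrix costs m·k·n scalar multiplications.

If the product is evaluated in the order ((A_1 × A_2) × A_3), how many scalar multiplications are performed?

1534

(A_1 × A_2): 13×35 by 35×2 → 13×2, cost 13·35·2 = 910
((A_1 × A_2) × A_3): 13×2 by 2×24 → 13×24, cost 13·2·24 = 624; cumulative 1534
Total: 1534 scalar multiplications.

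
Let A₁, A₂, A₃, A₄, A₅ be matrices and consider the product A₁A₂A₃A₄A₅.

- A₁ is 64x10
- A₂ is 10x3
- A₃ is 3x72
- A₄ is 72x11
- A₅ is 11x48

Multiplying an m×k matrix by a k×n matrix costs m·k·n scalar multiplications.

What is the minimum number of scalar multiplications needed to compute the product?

15096

Adjacent pairs: A₁A₂ = 64·10·3 = 1920; A₂A₃ = 10·3·72 = 2160; A₃A₄ = 3·72·11 = 2376; A₄A₅ = 72·11·48 = 38016.
Length 3: A₁..A₃: k=1: 0+2160+64·10·72=48240; k=2: 1920+0+64·3·72=15744 → min 15744 | A₂..A₄: k=2: 0+2376+10·3·11=2706; k=3: 2160+0+10·72·11=10080 → min 2706 | A₃..A₅: k=3: 0+38016+3·72·48=48384; k=4: 2376+0+3·11·48=3960 → min 3960.
Length 4: A₁..A₄: k=1: 0+2706+64·10·11=9746; k=2: 1920+2376+64·3·11=6408; k=3: 15744+0+64·72·11=66432 → min 6408 | A₂..A₅: k=2: 0+3960+10·3·48=5400; k=3: 2160+38016+10·72·48=74736; k=4: 2706+0+10·11·48=7986 → min 5400.
Length 5: A₁..A₅: k=1: 0+5400+64·10·48=36120; k=2: 1920+3960+64·3·48=15096; k=3: 15744+38016+64·72·48=274944; k=4: 6408+0+64·11·48=40200 → min 15096.
Optimal order: ((A₁A₂)((A₃A₄)A₅)) with cost 15096.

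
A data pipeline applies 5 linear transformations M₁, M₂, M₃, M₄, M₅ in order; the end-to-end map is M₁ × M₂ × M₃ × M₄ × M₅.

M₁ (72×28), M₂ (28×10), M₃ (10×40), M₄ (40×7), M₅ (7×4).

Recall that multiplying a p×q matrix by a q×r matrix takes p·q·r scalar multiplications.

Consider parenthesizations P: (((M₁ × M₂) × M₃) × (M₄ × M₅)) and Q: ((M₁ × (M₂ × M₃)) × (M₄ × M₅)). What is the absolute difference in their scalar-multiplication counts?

42880

Order P = (((M₁ × M₂) × M₃) × (M₄ × M₅)): (M₁ × M₂): 72×28 by 28×10 → 72×10, cost 72·28·10 = 20160; ((M₁ × M₂) × M₃): 72×10 by 10×40 → 72×40, cost 72·10·40 = 28800; cumulative 48960; (M₄ × M₅): 40×7 by 7×4 → 40×4, cost 40·7·4 = 1120; (((M₁ × M₂) × M₃) × (M₄ × M₅)): 72×40 by 40×4 → 72×4, cost 72·40·4 = 11520; cumulative 61600. Total 61600.
Order Q = ((M₁ × (M₂ × M₃)) × (M₄ × M₅)): (M₂ × M₃): 28×10 by 10×40 → 28×40, cost 28·10·40 = 11200; (M₁ × (M₂ × M₃)): 72×28 by 28×40 → 72×40, cost 72·28·40 = 80640; cumulative 91840; (M₄ × M₅): 40×7 by 7×4 → 40×4, cost 40·7·4 = 1120; ((M₁ × (M₂ × M₃)) × (M₄ × M₅)): 72×40 by 40×4 → 72×4, cost 72·40·4 = 11520; cumulative 104480. Total 104480.
Difference: |61600 − 104480| = 42880.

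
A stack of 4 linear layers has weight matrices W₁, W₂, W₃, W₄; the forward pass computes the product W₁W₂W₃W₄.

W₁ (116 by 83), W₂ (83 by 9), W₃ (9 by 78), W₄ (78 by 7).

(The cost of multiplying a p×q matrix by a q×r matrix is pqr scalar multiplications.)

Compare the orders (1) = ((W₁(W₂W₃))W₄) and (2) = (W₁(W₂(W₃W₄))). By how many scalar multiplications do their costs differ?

Order (1) = ((W₁(W₂W₃))W₄): (W₂W₃): 83×9 by 9×78 → 83×78, cost 83·9·78 = 58266; (W₁(W₂W₃)): 116×83 by 83×78 → 116×78, cost 116·83·78 = 750984; cumulative 809250; ((W₁(W₂W₃))W₄): 116×78 by 78×7 → 116×7, cost 116·78·7 = 63336; cumulative 872586. Total 872586.
Order (2) = (W₁(W₂(W₃W₄))): (W₃W₄): 9×78 by 78×7 → 9×7, cost 9·78·7 = 4914; (W₂(W₃W₄)): 83×9 by 9×7 → 83×7, cost 83·9·7 = 5229; cumulative 10143; (W₁(W₂(W₃W₄))): 116×83 by 83×7 → 116×7, cost 116·83·7 = 67396; cumulative 77539. Total 77539.
Difference: |872586 − 77539| = 795047.

795047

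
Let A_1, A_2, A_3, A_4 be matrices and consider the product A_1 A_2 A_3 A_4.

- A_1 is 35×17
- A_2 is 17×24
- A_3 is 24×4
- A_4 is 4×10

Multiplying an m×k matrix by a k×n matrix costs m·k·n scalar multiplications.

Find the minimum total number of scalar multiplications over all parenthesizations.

Adjacent pairs: A_1A_2 = 35·17·24 = 14280; A_2A_3 = 17·24·4 = 1632; A_3A_4 = 24·4·10 = 960.
Length 3: A_1..A_3: k=1: 0+1632+35·17·4=4012; k=2: 14280+0+35·24·4=17640 → min 4012 | A_2..A_4: k=2: 0+960+17·24·10=5040; k=3: 1632+0+17·4·10=2312 → min 2312.
Length 4: A_1..A_4: k=1: 0+2312+35·17·10=8262; k=2: 14280+960+35·24·10=23640; k=3: 4012+0+35·4·10=5412 → min 5412.
Optimal order: ((A_1 (A_2 A_3)) A_4) with cost 5412.

5412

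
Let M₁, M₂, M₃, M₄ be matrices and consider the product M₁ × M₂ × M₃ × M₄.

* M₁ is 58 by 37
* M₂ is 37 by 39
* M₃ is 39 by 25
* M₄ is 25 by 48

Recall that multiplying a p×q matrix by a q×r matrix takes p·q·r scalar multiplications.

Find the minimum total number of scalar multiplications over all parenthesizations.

159325

Adjacent pairs: M₁M₂ = 58·37·39 = 83694; M₂M₃ = 37·39·25 = 36075; M₃M₄ = 39·25·48 = 46800.
Length 3: M₁..M₃: k=1: 0+36075+58·37·25=89725; k=2: 83694+0+58·39·25=140244 → min 89725 | M₂..M₄: k=2: 0+46800+37·39·48=116064; k=3: 36075+0+37·25·48=80475 → min 80475.
Length 4: M₁..M₄: k=1: 0+80475+58·37·48=183483; k=2: 83694+46800+58·39·48=239070; k=3: 89725+0+58·25·48=159325 → min 159325.
Optimal order: ((M₁ × (M₂ × M₃)) × M₄) with cost 159325.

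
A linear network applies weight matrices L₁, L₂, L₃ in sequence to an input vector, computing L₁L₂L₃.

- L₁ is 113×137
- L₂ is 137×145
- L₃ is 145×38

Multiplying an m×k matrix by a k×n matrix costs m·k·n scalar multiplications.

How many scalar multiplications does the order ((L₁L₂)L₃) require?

2867375

(L₁L₂): 113×137 by 137×145 → 113×145, cost 113·137·145 = 2244745
((L₁L₂)L₃): 113×145 by 145×38 → 113×38, cost 113·145·38 = 622630; cumulative 2867375
Total: 2867375 scalar multiplications.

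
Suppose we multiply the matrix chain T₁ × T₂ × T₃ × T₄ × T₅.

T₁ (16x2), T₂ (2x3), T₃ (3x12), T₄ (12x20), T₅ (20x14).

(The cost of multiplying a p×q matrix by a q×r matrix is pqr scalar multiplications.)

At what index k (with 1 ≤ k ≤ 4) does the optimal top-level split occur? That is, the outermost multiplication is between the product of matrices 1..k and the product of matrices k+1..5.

1

Adjacent pairs: T₁T₂ = 16·2·3 = 96; T₂T₃ = 2·3·12 = 72; T₃T₄ = 3·12·20 = 720; T₄T₅ = 12·20·14 = 3360.
Length 3: T₁..T₃: k=1: 0+72+16·2·12=456; k=2: 96+0+16·3·12=672 → min 456 | T₂..T₄: k=2: 0+720+2·3·20=840; k=3: 72+0+2·12·20=552 → min 552 | T₃..T₅: k=3: 0+3360+3·12·14=3864; k=4: 720+0+3·20·14=1560 → min 1560.
Length 4: T₁..T₄: k=1: 0+552+16·2·20=1192; k=2: 96+720+16·3·20=1776; k=3: 456+0+16·12·20=4296 → min 1192 | T₂..T₅: k=2: 0+1560+2·3·14=1644; k=3: 72+3360+2·12·14=3768; k=4: 552+0+2·20·14=1112 → min 1112.
Top-level splits: k=1: (T₁..T₁)·(T₂..T₅) → 0+1112+16·2·14 = 1560; k=2: (T₁..T₂)·(T₃..T₅) → 96+1560+16·3·14 = 2328; k=3: (T₁..T₃)·(T₄..T₅) → 456+3360+16·12·14 = 6504; k=4: (T₁..T₄)·(T₅..T₅) → 1192+0+16·20·14 = 5672.
Best split is after T₁, i.e. k = 1.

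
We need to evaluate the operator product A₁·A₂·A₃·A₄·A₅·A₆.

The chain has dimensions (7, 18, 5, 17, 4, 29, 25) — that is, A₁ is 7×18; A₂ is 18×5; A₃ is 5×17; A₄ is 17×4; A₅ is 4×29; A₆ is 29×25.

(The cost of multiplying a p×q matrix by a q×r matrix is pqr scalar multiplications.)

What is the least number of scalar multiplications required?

4710

Adjacent pairs: A₁A₂ = 7·18·5 = 630; A₂A₃ = 18·5·17 = 1530; A₃A₄ = 5·17·4 = 340; A₄A₅ = 17·4·29 = 1972; A₅A₆ = 4·29·25 = 2900.
Length 3: A₁..A₃: k=1: 0+1530+7·18·17=3672; k=2: 630+0+7·5·17=1225 → min 1225 | A₂..A₄: k=2: 0+340+18·5·4=700; k=3: 1530+0+18·17·4=2754 → min 700 | A₃..A₅: k=3: 0+1972+5·17·29=4437; k=4: 340+0+5·4·29=920 → min 920 | A₄..A₆: k=4: 0+2900+17·4·25=4600; k=5: 1972+0+17·29·25=14297 → min 4600.
Length 4: A₁..A₄: k=1: 0+700+7·18·4=1204; k=2: 630+340+7·5·4=1110; k=3: 1225+0+7·17·4=1701 → min 1110 | A₂..A₅: k=2: 0+920+18·5·29=3530; k=3: 1530+1972+18·17·29=12376; k=4: 700+0+18·4·29=2788 → min 2788 | A₃..A₆: k=3: 0+4600+5·17·25=6725; k=4: 340+2900+5·4·25=3740; k=5: 920+0+5·29·25=4545 → min 3740.
Length 5: A₁..A₅: k=1: 0+2788+7·18·29=6442; k=2: 630+920+7·5·29=2565; k=3: 1225+1972+7·17·29=6648; k=4: 1110+0+7·4·29=1922 → min 1922 | A₂..A₆: k=2: 0+3740+18·5·25=5990; k=3: 1530+4600+18·17·25=13780; k=4: 700+2900+18·4·25=5400; k=5: 2788+0+18·29·25=15838 → min 5400.
Length 6: A₁..A₆: k=1: 0+5400+7·18·25=8550; k=2: 630+3740+7·5·25=5245; k=3: 1225+4600+7·17·25=8800; k=4: 1110+2900+7·4·25=4710; k=5: 1922+0+7·29·25=6997 → min 4710.
Optimal order: (((A₁·A₂)·(A₃·A₄))·(A₅·A₆)) with cost 4710.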